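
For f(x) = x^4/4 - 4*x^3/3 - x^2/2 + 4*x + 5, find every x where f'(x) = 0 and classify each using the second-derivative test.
f'(x) = x^3 - 4*x^2 - x + 4

Solve f'(x) = 0:
  Factor: x^3 - 4*x^2 - x + 4 = (x - 4)*(x - 1)*(x + 1) = 0.
  ⇒ x = -1, 1, 4

f''(x) = 3*x^2 - 8*x - 1
Second-derivative test at each critical point:
  f''(-1) = 10 > 0 → local minimum
  f''(1) = -6 < 0 → local maximum
  f''(4) = 15 > 0 → local minimum

Critical points: x = -1 (local minimum); x = 1 (local maximum); x = 4 (local minimum)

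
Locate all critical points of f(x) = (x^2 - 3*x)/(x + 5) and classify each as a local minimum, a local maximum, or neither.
f'(x) = (x^2 + 10*x - 15)/(x^2 + 10*x + 25)

Solve f'(x) = 0:
  f'(x) = (x^2 + 10*x - 15)/(x + 5)^2; the denominator is positive wherever f is defined, so f'(x) = 0 ⇔ x^2 + 10*x - 15 = 0.
  x^2 + 10*x - 15 = 0 has no rational roots; quadratic formula: x = (-10 ± √160)/2.
  ⇒ x = -2*sqrt(10) - 5 ≈ -11.3246, -5 + 2*sqrt(10) ≈ 1.3246

f''(x) = 80/(x^3 + 15*x^2 + 75*x + 125)
Second-derivative test at each critical point:
  f''(-11.3246) = -0.3162 < 0 → local maximum
  f''(1.3246) = 0.3162 > 0 → local minimum

Critical points: x = -2*sqrt(10) - 5 ≈ -11.3246 (local maximum); x = -5 + 2*sqrt(10) ≈ 1.3246 (local minimum)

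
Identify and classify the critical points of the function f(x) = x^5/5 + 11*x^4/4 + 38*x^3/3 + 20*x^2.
f'(x) = x*(x^3 + 11*x^2 + 38*x + 40)

Solve f'(x) = 0:
  Factor: x^4 + 11*x^3 + 38*x^2 + 40*x = x*(x + 2)*(x + 4)*(x + 5) = 0.
  ⇒ x = -5, -4, -2, 0

f''(x) = 4*x^3 + 33*x^2 + 76*x + 40
Second-derivative test at each critical point:
  f''(-5) = -15 < 0 → local maximum
  f''(-4) = 8 > 0 → local minimum
  f''(-2) = -12 < 0 → local maximum
  f''(0) = 40 > 0 → local minimum

Critical points: x = -5 (local maximum); x = -4 (local minimum); x = -2 (local maximum); x = 0 (local minimum)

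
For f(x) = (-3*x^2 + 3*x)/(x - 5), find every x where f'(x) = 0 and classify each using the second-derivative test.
f'(x) = 3*(-x^2 + 10*x - 5)/(x^2 - 10*x + 25)

Solve f'(x) = 0:
  f'(x) = -3*(x^2 - 10*x + 5)/(x - 5)^2; the denominator is positive wherever f is defined, so f'(x) = 0 ⇔ -3*x^2 + 30*x - 15 = 0.
  Factor: -3*x^2 + 30*x - 15 = -3*(x^2 - 10*x + 5); x^2 - 10*x + 5 = 0 has no rational roots; quadratic formula: x = (10 ± √80)/2.
  ⇒ x = 5 - 2*sqrt(5) ≈ 0.5279, 2*sqrt(5) + 5 ≈ 9.4721

f''(x) = -120/(x^3 - 15*x^2 + 75*x - 125)
Second-derivative test at each critical point:
  f''(0.5279) = 1.3416 > 0 → local minimum
  f''(9.4721) = -1.3416 < 0 → local maximum

Critical points: x = 5 - 2*sqrt(5) ≈ 0.5279 (local minimum); x = 2*sqrt(5) + 5 ≈ 9.4721 (local maximum)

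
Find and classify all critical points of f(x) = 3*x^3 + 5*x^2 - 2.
f'(x) = x*(9*x + 10)

Solve f'(x) = 0:
  Factor: 9*x^2 + 10*x = x*(9*x + 10) = 0.
  ⇒ x = -10/9, 0

f''(x) = 18*x + 10
Second-derivative test at each critical point:
  f''(-10/9) = -10 < 0 → local maximum
  f''(0) = 10 > 0 → local minimum

Critical points: x = -10/9 (local maximum); x = 0 (local minimum)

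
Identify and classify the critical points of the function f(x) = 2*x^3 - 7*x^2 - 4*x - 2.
f'(x) = 6*x^2 - 14*x - 4

Solve f'(x) = 0:
  Factor: 6*x^2 - 14*x - 4 = 2*(3*x^2 - 7*x - 2); 3*x^2 - 7*x - 2 = 0 has no rational roots; quadratic formula: x = (7 ± √73)/6.
  ⇒ x = 7/6 - sqrt(73)/6 ≈ -0.2573, 7/6 + sqrt(73)/6 ≈ 2.5907

f''(x) = 12*x - 14
Second-derivative test at each critical point:
  f''(-0.2573) = -17.0880 < 0 → local maximum
  f''(2.5907) = 17.0880 > 0 → local minimum

Critical points: x = 7/6 - sqrt(73)/6 ≈ -0.2573 (local maximum); x = 7/6 + sqrt(73)/6 ≈ 2.5907 (local minimum)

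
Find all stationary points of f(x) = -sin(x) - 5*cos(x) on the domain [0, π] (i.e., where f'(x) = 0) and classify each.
f'(x) = 5*sin(x) - cos(x)

Solve f'(x) = 0 on [0, π]:
  f'(x) = 0 ⇔ -cos(x) = -5*sin(x) ⇔ tan(x) = 1/5, i.e. x = arctan(1/5) + nπ; keep the solutions lying in [0, π].
  ⇒ x = atan(1/5) ≈ 0.1974

f''(x) = sin(x) + 5*cos(x)
Second-derivative test at each critical point:
  f''(0.1974) = 5.0990 > 0 → local minimum

Critical points: x = atan(1/5) ≈ 0.1974 (local minimum)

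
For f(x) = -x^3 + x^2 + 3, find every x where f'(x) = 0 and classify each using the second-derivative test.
f'(x) = x*(2 - 3*x)

Solve f'(x) = 0:
  Factor: -3*x^2 + 2*x = -x*(3*x - 2) = 0.
  ⇒ x = 0, 2/3

f''(x) = 2 - 6*x
Second-derivative test at each critical point:
  f''(0) = 2 > 0 → local minimum
  f''(2/3) = -2 < 0 → local maximum

Critical points: x = 0 (local minimum); x = 2/3 (local maximum)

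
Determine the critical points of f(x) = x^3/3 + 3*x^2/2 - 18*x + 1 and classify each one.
f'(x) = x^2 + 3*x - 18

Solve f'(x) = 0:
  Factor: x^2 + 3*x - 18 = (x - 3)*(x + 6) = 0.
  ⇒ x = -6, 3

f''(x) = 2*x + 3
Second-derivative test at each critical point:
  f''(-6) = -9 < 0 → local maximum
  f''(3) = 9 > 0 → local minimum

Critical points: x = -6 (local maximum); x = 3 (local minimum)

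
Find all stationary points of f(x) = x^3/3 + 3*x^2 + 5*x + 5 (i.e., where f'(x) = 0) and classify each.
f'(x) = x^2 + 6*x + 5

Solve f'(x) = 0:
  Factor: x^2 + 6*x + 5 = (x + 1)*(x + 5) = 0.
  ⇒ x = -5, -1

f''(x) = 2*x + 6
Second-derivative test at each critical point:
  f''(-5) = -4 < 0 → local maximum
  f''(-1) = 4 > 0 → local minimum

Critical points: x = -5 (local maximum); x = -1 (local minimum)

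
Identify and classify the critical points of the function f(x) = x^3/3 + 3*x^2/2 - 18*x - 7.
f'(x) = x^2 + 3*x - 18

Solve f'(x) = 0:
  Factor: x^2 + 3*x - 18 = (x - 3)*(x + 6) = 0.
  ⇒ x = -6, 3

f''(x) = 2*x + 3
Second-derivative test at each critical point:
  f''(-6) = -9 < 0 → local maximum
  f''(3) = 9 > 0 → local minimum

Critical points: x = -6 (local maximum); x = 3 (local minimum)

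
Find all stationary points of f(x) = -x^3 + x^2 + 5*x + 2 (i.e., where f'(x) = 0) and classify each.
f'(x) = -3*x^2 + 2*x + 5

Solve f'(x) = 0:
  Factor: -3*x^2 + 2*x + 5 = -(x + 1)*(3*x - 5) = 0.
  ⇒ x = -1, 5/3

f''(x) = 2 - 6*x
Second-derivative test at each critical point:
  f''(-1) = 8 > 0 → local minimum
  f''(5/3) = -8 < 0 → local maximum

Critical points: x = -1 (local minimum); x = 5/3 (local maximum)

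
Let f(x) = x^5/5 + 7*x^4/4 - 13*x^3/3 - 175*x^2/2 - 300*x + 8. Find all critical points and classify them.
f'(x) = x^4 + 7*x^3 - 13*x^2 - 175*x - 300

Solve f'(x) = 0:
  Factor: x^4 + 7*x^3 - 13*x^2 - 175*x - 300 = (x - 5)*(x + 3)*(x + 4)*(x + 5) = 0.
  ⇒ x = -5, -4, -3, 5

f''(x) = 4*x^3 + 21*x^2 - 26*x - 175
Second-derivative test at each critical point:
  f''(-5) = -20 < 0 → local maximum
  f''(-4) = 9 > 0 → local minimum
  f''(-3) = -16 < 0 → local maximum
  f''(5) = 720 > 0 → local minimum

Critical points: x = -5 (local maximum); x = -4 (local minimum); x = -3 (local maximum); x = 5 (local minimum)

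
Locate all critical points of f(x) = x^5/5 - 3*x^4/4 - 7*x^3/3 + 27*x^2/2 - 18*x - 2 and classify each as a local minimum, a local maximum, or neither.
f'(x) = x^4 - 3*x^3 - 7*x^2 + 27*x - 18

Solve f'(x) = 0:
  Factor: x^4 - 3*x^3 - 7*x^2 + 27*x - 18 = (x - 3)*(x - 2)*(x - 1)*(x + 3) = 0.
  ⇒ x = -3, 1, 2, 3

f''(x) = 4*x^3 - 9*x^2 - 14*x + 27
Second-derivative test at each critical point:
  f''(-3) = -120 < 0 → local maximum
  f''(1) = 8 > 0 → local minimum
  f''(2) = -5 < 0 → local maximum
  f''(3) = 12 > 0 → local minimum

Critical points: x = -3 (local maximum); x = 1 (local minimum); x = 2 (local maximum); x = 3 (local minimum)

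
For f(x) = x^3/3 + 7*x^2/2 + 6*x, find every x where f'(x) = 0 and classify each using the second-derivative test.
f'(x) = x^2 + 7*x + 6

Solve f'(x) = 0:
  Factor: x^2 + 7*x + 6 = (x + 1)*(x + 6) = 0.
  ⇒ x = -6, -1

f''(x) = 2*x + 7
Second-derivative test at each critical point:
  f''(-6) = -5 < 0 → local maximum
  f''(-1) = 5 > 0 → local minimum

Critical points: x = -6 (local maximum); x = -1 (local minimum)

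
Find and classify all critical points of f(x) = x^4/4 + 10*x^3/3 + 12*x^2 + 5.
f'(x) = x*(x^2 + 10*x + 24)

Solve f'(x) = 0:
  Factor: x^3 + 10*x^2 + 24*x = x*(x + 4)*(x + 6) = 0.
  ⇒ x = -6, -4, 0

f''(x) = 3*x^2 + 20*x + 24
Second-derivative test at each critical point:
  f''(-6) = 12 > 0 → local minimum
  f''(-4) = -8 < 0 → local maximum
  f''(0) = 24 > 0 → local minimum

Critical points: x = -6 (local minimum); x = -4 (local maximum); x = 0 (local minimum)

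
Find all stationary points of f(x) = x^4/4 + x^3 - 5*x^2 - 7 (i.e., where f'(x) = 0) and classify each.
f'(x) = x*(x^2 + 3*x - 10)

Solve f'(x) = 0:
  Factor: x^3 + 3*x^2 - 10*x = x*(x - 2)*(x + 5) = 0.
  ⇒ x = -5, 0, 2

f''(x) = 3*x^2 + 6*x - 10
Second-derivative test at each critical point:
  f''(-5) = 35 > 0 → local minimum
  f''(0) = -10 < 0 → local maximum
  f''(2) = 14 > 0 → local minimum

Critical points: x = -5 (local minimum); x = 0 (local maximum); x = 2 (local minimum)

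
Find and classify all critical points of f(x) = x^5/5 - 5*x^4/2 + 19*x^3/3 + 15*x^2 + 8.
f'(x) = x*(x^3 - 10*x^2 + 19*x + 30)

Solve f'(x) = 0:
  Factor: x^4 - 10*x^3 + 19*x^2 + 30*x = x*(x - 6)*(x - 5)*(x + 1) = 0.
  ⇒ x = -1, 0, 5, 6

f''(x) = 4*x^3 - 30*x^2 + 38*x + 30
Second-derivative test at each critical point:
  f''(-1) = -42 < 0 → local maximum
  f''(0) = 30 > 0 → local minimum
  f''(5) = -30 < 0 → local maximum
  f''(6) = 42 > 0 → local minimum

Critical points: x = -1 (local maximum); x = 0 (local minimum); x = 5 (local maximum); x = 6 (local minimum)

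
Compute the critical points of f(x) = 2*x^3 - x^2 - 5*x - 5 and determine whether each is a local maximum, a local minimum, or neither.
f'(x) = 6*x^2 - 2*x - 5

Solve f'(x) = 0:
  6*x^2 - 2*x - 5 = 0 has no rational roots; quadratic formula: x = (2 ± √124)/12.
  ⇒ x = 1/6 - sqrt(31)/6 ≈ -0.7613, 1/6 + sqrt(31)/6 ≈ 1.0946

f''(x) = 12*x - 2
Second-derivative test at each critical point:
  f''(-0.7613) = -11.1355 < 0 → local maximum
  f''(1.0946) = 11.1355 > 0 → local minimum

Critical points: x = 1/6 - sqrt(31)/6 ≈ -0.7613 (local maximum); x = 1/6 + sqrt(31)/6 ≈ 1.0946 (local minimum)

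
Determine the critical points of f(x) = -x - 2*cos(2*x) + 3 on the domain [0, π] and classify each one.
f'(x) = 4*sin(2*x) - 1

Solve f'(x) = 0 on [0, π]:
  f'(x) = 0 ⇔ sin(2*x) = 1/4, i.e. 2*x = arcsin(1/4) + 2nπ or 2*x = π − arcsin(1/4) + 2nπ; keep the solutions lying in [0, π].
  ⇒ x = asin(1/4)/2 ≈ 0.1263, -asin(1/4)/2 + pi/2 ≈ 1.4445

f''(x) = 8*cos(2*x)
Second-derivative test at each critical point:
  f''(0.1263) = 7.7460 > 0 → local minimum
  f''(1.4445) = -7.7460 < 0 → local maximum

Critical points: x = asin(1/4)/2 ≈ 0.1263 (local minimum); x = -asin(1/4)/2 + pi/2 ≈ 1.4445 (local maximum)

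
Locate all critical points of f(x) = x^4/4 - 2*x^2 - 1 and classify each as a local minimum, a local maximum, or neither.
f'(x) = x*(x^2 - 4)

Solve f'(x) = 0:
  Factor: x^3 - 4*x = x*(x - 2)*(x + 2) = 0.
  ⇒ x = -2, 0, 2

f''(x) = 3*x^2 - 4
Second-derivative test at each critical point:
  f''(-2) = 8 > 0 → local minimum
  f''(0) = -4 < 0 → local maximum
  f''(2) = 8 > 0 → local minimum

Critical points: x = -2 (local minimum); x = 0 (local maximum); x = 2 (local minimum)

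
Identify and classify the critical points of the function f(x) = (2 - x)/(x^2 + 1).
f'(x) = (-x^2 + 2*x*(x - 2) - 1)/(x^2 + 1)^2

Solve f'(x) = 0:
  f'(x) = (x^2 - 4*x - 1)/(x^2 + 1)^2; the denominator is positive wherever f is defined, so f'(x) = 0 ⇔ x^2 - 4*x - 1 = 0.
  x^2 - 4*x - 1 = 0 has no rational roots; quadratic formula: x = (4 ± √20)/2.
  ⇒ x = 2 - sqrt(5) ≈ -0.2361, 2 + sqrt(5) ≈ 4.2361

f''(x) = 2*(4*x^2*(2 - x) + (3*x - 2)*(x^2 + 1))/(x^2 + 1)^3
Second-derivative test at each critical point:
  f''(-0.2361) = -4.0125 < 0 → local maximum
  f''(4.2361) = 0.0125 > 0 → local minimum

Critical points: x = 2 - sqrt(5) ≈ -0.2361 (local maximum); x = 2 + sqrt(5) ≈ 4.2361 (local minimum)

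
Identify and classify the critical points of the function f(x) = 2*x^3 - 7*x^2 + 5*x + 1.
f'(x) = 6*x^2 - 14*x + 5

Solve f'(x) = 0:
  6*x^2 - 14*x + 5 = 0 has no rational roots; quadratic formula: x = (14 ± √76)/12.
  ⇒ x = 7/6 - sqrt(19)/6 ≈ 0.4402, sqrt(19)/6 + 7/6 ≈ 1.8931

f''(x) = 12*x - 14
Second-derivative test at each critical point:
  f''(0.4402) = -8.7178 < 0 → local maximum
  f''(1.8931) = 8.7178 > 0 → local minimum

Critical points: x = 7/6 - sqrt(19)/6 ≈ 0.4402 (local maximum); x = sqrt(19)/6 + 7/6 ≈ 1.8931 (local minimum)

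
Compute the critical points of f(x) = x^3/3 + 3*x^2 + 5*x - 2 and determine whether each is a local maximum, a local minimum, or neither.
f'(x) = x^2 + 6*x + 5

Solve f'(x) = 0:
  Factor: x^2 + 6*x + 5 = (x + 1)*(x + 5) = 0.
  ⇒ x = -5, -1

f''(x) = 2*x + 6
Second-derivative test at each critical point:
  f''(-5) = -4 < 0 → local maximum
  f''(-1) = 4 > 0 → local minimum

Critical points: x = -5 (local maximum); x = -1 (local minimum)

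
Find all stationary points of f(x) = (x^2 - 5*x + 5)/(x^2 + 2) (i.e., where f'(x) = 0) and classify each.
f'(x) = (5*x^2 - 6*x - 10)/(x^4 + 4*x^2 + 4)

Solve f'(x) = 0:
  f'(x) = (5*x^2 - 6*x - 10)/(x^2 + 2)^2; the denominator is positive wherever f is defined, so f'(x) = 0 ⇔ 5*x^2 - 6*x - 10 = 0.
  5*x^2 - 6*x - 10 = 0 has no rational roots; quadratic formula: x = (6 ± √236)/10.
  ⇒ x = 3/5 - sqrt(59)/5 ≈ -0.9362, 3/5 + sqrt(59)/5 ≈ 2.1362

f''(x) = 2*(-5*x^3 + 9*x^2 + 30*x - 6)/(x^6 + 6*x^4 + 12*x^2 + 8)
Second-derivative test at each critical point:
  f''(-0.9362) = -1.8566 < 0 → local maximum
  f''(2.1362) = 0.3566 > 0 → local minimum

Critical points: x = 3/5 - sqrt(59)/5 ≈ -0.9362 (local maximum); x = 3/5 + sqrt(59)/5 ≈ 2.1362 (local minimum)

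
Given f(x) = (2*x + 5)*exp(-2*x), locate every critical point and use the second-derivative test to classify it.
f'(x) = 4*(-x - 2)*exp(-2*x)

Solve f'(x) = 0:
  f'(x) = (-4*x - 8)·exp(-2*x) and exp(-2*x) > 0 for every x, so f'(x) = 0 ⇔ -4*x - 8 = 0.
  Factor: -4*x - 8 = -4*(x + 2) = 0.
  ⇒ x = -2

f''(x) = 4*(2*x + 3)*exp(-2*x)
Second-derivative test at each critical point:
  f''(-2) = -218.3926 < 0 → local maximum

Critical points: x = -2 (local maximum)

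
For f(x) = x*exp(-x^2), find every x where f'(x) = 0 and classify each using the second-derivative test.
f'(x) = (1 - 2*x^2)*exp(-x^2)

Solve f'(x) = 0:
  f'(x) = (1 - 2*x^2)·exp(-x^2) and exp(-x^2) > 0 for every x, so f'(x) = 0 ⇔ 1 - 2*x^2 = 0.
  2*x^2 - 1 = 0 has no rational roots; quadratic formula: x = (0 ± √8)/4.
  ⇒ x = -sqrt(2)/2 ≈ -0.7071, sqrt(2)/2 ≈ 0.7071

f''(x) = (4*x^3 - 6*x)*exp(-x^2)
Second-derivative test at each critical point:
  f''(-0.7071) = 1.7155 > 0 → local minimum
  f''(0.7071) = -1.7155 < 0 → local maximum

Critical points: x = -sqrt(2)/2 ≈ -0.7071 (local minimum); x = sqrt(2)/2 ≈ 0.7071 (local maximum)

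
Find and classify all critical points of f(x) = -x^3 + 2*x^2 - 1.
f'(x) = x*(4 - 3*x)

Solve f'(x) = 0:
  Factor: -3*x^2 + 4*x = -x*(3*x - 4) = 0.
  ⇒ x = 0, 4/3

f''(x) = 4 - 6*x
Second-derivative test at each critical point:
  f''(0) = 4 > 0 → local minimum
  f''(4/3) = -4 < 0 → local maximum

Critical points: x = 0 (local minimum); x = 4/3 (local maximum)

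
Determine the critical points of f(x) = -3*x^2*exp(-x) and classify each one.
f'(x) = 3*x*(x - 2)*exp(-x)

Solve f'(x) = 0:
  f'(x) = (3*x^2 - 6*x)·exp(-x) and exp(-x) > 0 for every x, so f'(x) = 0 ⇔ 3*x^2 - 6*x = 0.
  Factor: 3*x^2 - 6*x = 3*x*(x - 2) = 0.
  ⇒ x = 0, 2

f''(x) = 3*(-x^2 + 4*x - 2)*exp(-x)
Second-derivative test at each critical point:
  f''(0) = -6 < 0 → local maximum
  f''(2) = 0.8120 > 0 → local minimum

Critical points: x = 0 (local maximum); x = 2 (local minimum)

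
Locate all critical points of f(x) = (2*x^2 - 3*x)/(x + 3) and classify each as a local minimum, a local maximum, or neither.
f'(x) = (2*x^2 + 12*x - 9)/(x^2 + 6*x + 9)

Solve f'(x) = 0:
  f'(x) = (2*x^2 + 12*x - 9)/(x + 3)^2; the denominator is positive wherever f is defined, so f'(x) = 0 ⇔ 2*x^2 + 12*x - 9 = 0.
  2*x^2 + 12*x - 9 = 0 has no rational roots; quadratic formula: x = (-12 ± √216)/4.
  ⇒ x = -3*sqrt(6)/2 - 3 ≈ -6.6742, -3 + 3*sqrt(6)/2 ≈ 0.6742

f''(x) = 54/(x^3 + 9*x^2 + 27*x + 27)
Second-derivative test at each critical point:
  f''(-6.6742) = -1.0887 < 0 → local maximum
  f''(0.6742) = 1.0887 > 0 → local minimum

Critical points: x = -3*sqrt(6)/2 - 3 ≈ -6.6742 (local maximum); x = -3 + 3*sqrt(6)/2 ≈ 0.6742 (local minimum)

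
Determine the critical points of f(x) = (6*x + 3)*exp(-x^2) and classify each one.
f'(x) = 6*(-x*(2*x + 1) + 1)*exp(-x^2)

Solve f'(x) = 0:
  f'(x) = (-12*x^2 - 6*x + 6)·exp(-x^2) and exp(-x^2) > 0 for every x, so f'(x) = 0 ⇔ -12*x^2 - 6*x + 6 = 0.
  Factor: -12*x^2 - 6*x + 6 = -6*(x + 1)*(2*x - 1) = 0.
  ⇒ x = -1, 1/2

f''(x) = 6*(2*x^2*(2*x + 1) - 6*x - 1)*exp(-x^2)
Second-derivative test at each critical point:
  f''(-1) = 6.6218 > 0 → local minimum
  f''(1/2) = -14.0184 < 0 → local maximum

Critical points: x = -1 (local minimum); x = 1/2 (local maximum)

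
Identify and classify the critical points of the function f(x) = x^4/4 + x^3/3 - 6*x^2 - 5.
f'(x) = x*(x^2 + x - 12)

Solve f'(x) = 0:
  Factor: x^3 + x^2 - 12*x = x*(x - 3)*(x + 4) = 0.
  ⇒ x = -4, 0, 3

f''(x) = 3*x^2 + 2*x - 12
Second-derivative test at each critical point:
  f''(-4) = 28 > 0 → local minimum
  f''(0) = -12 < 0 → local maximum
  f''(3) = 21 > 0 → local minimum

Critical points: x = -4 (local minimum); x = 0 (local maximum); x = 3 (local minimum)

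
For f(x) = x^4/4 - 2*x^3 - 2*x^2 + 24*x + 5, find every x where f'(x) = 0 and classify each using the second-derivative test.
f'(x) = x^3 - 6*x^2 - 4*x + 24

Solve f'(x) = 0:
  Factor: x^3 - 6*x^2 - 4*x + 24 = (x - 6)*(x - 2)*(x + 2) = 0.
  ⇒ x = -2, 2, 6

f''(x) = 3*x^2 - 12*x - 4
Second-derivative test at each critical point:
  f''(-2) = 32 > 0 → local minimum
  f''(2) = -16 < 0 → local maximum
  f''(6) = 32 > 0 → local minimum

Critical points: x = -2 (local minimum); x = 2 (local maximum); x = 6 (local minimum)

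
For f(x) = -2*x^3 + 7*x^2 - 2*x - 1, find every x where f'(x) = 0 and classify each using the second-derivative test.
f'(x) = -6*x^2 + 14*x - 2

Solve f'(x) = 0:
  Factor: -6*x^2 + 14*x - 2 = -2*(3*x^2 - 7*x + 1); 3*x^2 - 7*x + 1 = 0 has no rational roots; quadratic formula: x = (7 ± √37)/6.
  ⇒ x = 7/6 - sqrt(37)/6 ≈ 0.1529, sqrt(37)/6 + 7/6 ≈ 2.1805

f''(x) = 14 - 12*x
Second-derivative test at each critical point:
  f''(0.1529) = 12.1655 > 0 → local minimum
  f''(2.1805) = -12.1655 < 0 → local maximum

Critical points: x = 7/6 - sqrt(37)/6 ≈ 0.1529 (local minimum); x = sqrt(37)/6 + 7/6 ≈ 2.1805 (local maximum)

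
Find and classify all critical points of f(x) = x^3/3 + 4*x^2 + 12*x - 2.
f'(x) = x^2 + 8*x + 12

Solve f'(x) = 0:
  Factor: x^2 + 8*x + 12 = (x + 2)*(x + 6) = 0.
  ⇒ x = -6, -2

f''(x) = 2*x + 8
Second-derivative test at each critical point:
  f''(-6) = -4 < 0 → local maximum
  f''(-2) = 4 > 0 → local minimum

Critical points: x = -6 (local maximum); x = -2 (local minimum)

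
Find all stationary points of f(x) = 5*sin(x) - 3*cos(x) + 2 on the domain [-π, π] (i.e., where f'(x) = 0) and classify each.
f'(x) = 3*sin(x) + 5*cos(x)

Solve f'(x) = 0 on [-π, π]:
  f'(x) = 0 ⇔ 5*cos(x) = -3*sin(x) ⇔ tan(x) = -5/3, i.e. x = arctan(-5/3) + nπ; keep the solutions lying in [-π, π].
  ⇒ x = -atan(5/3) ≈ -1.0304, pi - atan(5/3) ≈ 2.1112

f''(x) = -5*sin(x) + 3*cos(x)
Second-derivative test at each critical point:
  f''(-1.0304) = 5.8310 > 0 → local minimum
  f''(2.1112) = -5.8310 < 0 → local maximum

Critical points: x = -atan(5/3) ≈ -1.0304 (local minimum); x = pi - atan(5/3) ≈ 2.1112 (local maximum)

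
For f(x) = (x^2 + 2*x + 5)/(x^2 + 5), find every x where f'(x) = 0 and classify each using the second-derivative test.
f'(x) = 2*(5 - x^2)/(x^4 + 10*x^2 + 25)

Solve f'(x) = 0:
  f'(x) = -2*(x^2 - 5)/(x^2 + 5)^2; the denominator is positive wherever f is defined, so f'(x) = 0 ⇔ 10 - 2*x^2 = 0.
  Factor: 10 - 2*x^2 = -2*(x^2 - 5); x^2 - 5 = 0 has no rational roots; quadratic formula: x = (0 ± √20)/2.
  ⇒ x = -sqrt(5) ≈ -2.2361, sqrt(5) ≈ 2.2361

f''(x) = 4*x*(x^2 - 15)/(x^6 + 15*x^4 + 75*x^2 + 125)
Second-derivative test at each critical point:
  f''(-2.2361) = 0.0894 > 0 → local minimum
  f''(2.2361) = -0.0894 < 0 → local maximum

Critical points: x = -sqrt(5) ≈ -2.2361 (local minimum); x = sqrt(5) ≈ 2.2361 (local maximum)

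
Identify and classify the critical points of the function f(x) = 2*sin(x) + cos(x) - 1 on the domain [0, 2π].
f'(x) = -sin(x) + 2*cos(x)

Solve f'(x) = 0 on [0, 2π]:
  f'(x) = 0 ⇔ 2*cos(x) = sin(x) ⇔ tan(x) = 2, i.e. x = arctan(2) + nπ; keep the solutions lying in [0, 2π].
  ⇒ x = atan(2) ≈ 1.1071, atan(2) + pi ≈ 4.2487

f''(x) = -2*sin(x) - cos(x)
Second-derivative test at each critical point:
  f''(1.1071) = -2.2361 < 0 → local maximum
  f''(4.2487) = 2.2361 > 0 → local minimum

Critical points: x = atan(2) ≈ 1.1071 (local maximum); x = atan(2) + pi ≈ 4.2487 (local minimum)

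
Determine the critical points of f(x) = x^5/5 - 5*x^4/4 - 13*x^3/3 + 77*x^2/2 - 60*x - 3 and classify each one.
f'(x) = x^4 - 5*x^3 - 13*x^2 + 77*x - 60

Solve f'(x) = 0:
  Factor: x^4 - 5*x^3 - 13*x^2 + 77*x - 60 = (x - 5)*(x - 3)*(x - 1)*(x + 4) = 0.
  ⇒ x = -4, 1, 3, 5

f''(x) = 4*x^3 - 15*x^2 - 26*x + 77
Second-derivative test at each critical point:
  f''(-4) = -315 < 0 → local maximum
  f''(1) = 40 > 0 → local minimum
  f''(3) = -28 < 0 → local maximum
  f''(5) = 72 > 0 → local minimum

Critical points: x = -4 (local maximum); x = 1 (local minimum); x = 3 (local maximum); x = 5 (local minimum)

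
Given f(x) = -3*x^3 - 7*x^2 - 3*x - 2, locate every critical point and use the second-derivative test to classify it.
f'(x) = -9*x^2 - 14*x - 3

Solve f'(x) = 0:
  9*x^2 + 14*x + 3 = 0 has no rational roots; quadratic formula: x = (-14 ± √88)/18.
  ⇒ x = -7/9 - sqrt(22)/9 ≈ -1.2989, -7/9 + sqrt(22)/9 ≈ -0.2566

f''(x) = -18*x - 14
Second-derivative test at each critical point:
  f''(-1.2989) = 9.3808 > 0 → local minimum
  f''(-0.2566) = -9.3808 < 0 → local maximum

Critical points: x = -7/9 - sqrt(22)/9 ≈ -1.2989 (local minimum); x = -7/9 + sqrt(22)/9 ≈ -0.2566 (local maximum)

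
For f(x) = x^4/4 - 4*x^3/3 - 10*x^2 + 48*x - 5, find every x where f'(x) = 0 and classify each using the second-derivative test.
f'(x) = x^3 - 4*x^2 - 20*x + 48

Solve f'(x) = 0:
  Factor: x^3 - 4*x^2 - 20*x + 48 = (x - 6)*(x - 2)*(x + 4) = 0.
  ⇒ x = -4, 2, 6

f''(x) = 3*x^2 - 8*x - 20
Second-derivative test at each critical point:
  f''(-4) = 60 > 0 → local minimum
  f''(2) = -24 < 0 → local maximum
  f''(6) = 40 > 0 → local minimum

Critical points: x = -4 (local minimum); x = 2 (local maximum); x = 6 (local minimum)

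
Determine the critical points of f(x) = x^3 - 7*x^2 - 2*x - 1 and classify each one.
f'(x) = 3*x^2 - 14*x - 2

Solve f'(x) = 0:
  3*x^2 - 14*x - 2 = 0 has no rational roots; quadratic formula: x = (14 ± √220)/6.
  ⇒ x = 7/3 - sqrt(55)/3 ≈ -0.1387, 7/3 + sqrt(55)/3 ≈ 4.8054

f''(x) = 6*x - 14
Second-derivative test at each critical point:
  f''(-0.1387) = -14.8324 < 0 → local maximum
  f''(4.8054) = 14.8324 > 0 → local minimum

Critical points: x = 7/3 - sqrt(55)/3 ≈ -0.1387 (local maximum); x = 7/3 + sqrt(55)/3 ≈ 4.8054 (local minimum)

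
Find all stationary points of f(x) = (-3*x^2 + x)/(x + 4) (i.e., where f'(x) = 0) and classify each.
f'(x) = (-3*x^2 - 24*x + 4)/(x^2 + 8*x + 16)

Solve f'(x) = 0:
  f'(x) = -(3*x^2 + 24*x - 4)/(x + 4)^2; the denominator is positive wherever f is defined, so f'(x) = 0 ⇔ -3*x^2 - 24*x + 4 = 0.
  3*x^2 + 24*x - 4 = 0 has no rational roots; quadratic formula: x = (-24 ± √624)/6.
  ⇒ x = -2*sqrt(39)/3 - 4 ≈ -8.1633, -4 + 2*sqrt(39)/3 ≈ 0.1633

f''(x) = -104/(x^3 + 12*x^2 + 48*x + 64)
Second-derivative test at each critical point:
  f''(-8.1633) = 1.4412 > 0 → local minimum
  f''(0.1633) = -1.4412 < 0 → local maximum

Critical points: x = -2*sqrt(39)/3 - 4 ≈ -8.1633 (local minimum); x = -4 + 2*sqrt(39)/3 ≈ 0.1633 (local maximum)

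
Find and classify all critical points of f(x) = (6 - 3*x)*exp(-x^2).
f'(x) = 3*(2*x*(x - 2) - 1)*exp(-x^2)

Solve f'(x) = 0:
  f'(x) = (6*x^2 - 12*x - 3)·exp(-x^2) and exp(-x^2) > 0 for every x, so f'(x) = 0 ⇔ 6*x^2 - 12*x - 3 = 0.
  Factor: 6*x^2 - 12*x - 3 = 3*(2*x^2 - 4*x - 1); 2*x^2 - 4*x - 1 = 0 has no rational roots; quadratic formula: x = (4 ± √24)/4.
  ⇒ x = 1 - sqrt(6)/2 ≈ -0.2247, 1 + sqrt(6)/2 ≈ 2.2247

f''(x) = 6*(2*x^2*(2 - x) + 3*x - 2)*exp(-x^2)
Second-derivative test at each critical point:
  f''(-0.2247) = -13.9730 < 0 → local maximum
  f''(2.2247) = 0.1042 > 0 → local minimum

Critical points: x = 1 - sqrt(6)/2 ≈ -0.2247 (local maximum); x = 1 + sqrt(6)/2 ≈ 2.2247 (local minimum)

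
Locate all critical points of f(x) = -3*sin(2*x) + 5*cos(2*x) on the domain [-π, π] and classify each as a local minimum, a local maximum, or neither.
f'(x) = -10*sin(2*x) - 6*cos(2*x)

Solve f'(x) = 0 on [-π, π]:
  f'(x) = 0 ⇔ -3*cos(2*x) = 5*sin(2*x) ⇔ tan(2*x) = -3/5, i.e. 2*x = arctan(-3/5) + nπ; keep the solutions lying in [-π, π].
  ⇒ x = -pi/2 - atan(3/5)/2 ≈ -1.8410, -atan(3/5)/2 ≈ -0.2702, -atan(3/5)/2 + pi/2 ≈ 1.3006, pi - atan(3/5)/2 ≈ 2.8714

f''(x) = 12*sin(2*x) - 20*cos(2*x)
Second-derivative test at each critical point:
  f''(-1.8410) = 23.3238 > 0 → local minimum
  f''(-0.2702) = -23.3238 < 0 → local maximum
  f''(1.3006) = 23.3238 > 0 → local minimum
  f''(2.8714) = -23.3238 < 0 → local maximum

Critical points: x = -pi/2 - atan(3/5)/2 ≈ -1.8410 (local minimum); x = -atan(3/5)/2 ≈ -0.2702 (local maximum); x = -atan(3/5)/2 + pi/2 ≈ 1.3006 (local minimum); x = pi - atan(3/5)/2 ≈ 2.8714 (local maximum)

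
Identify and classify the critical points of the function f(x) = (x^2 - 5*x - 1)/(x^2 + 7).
f'(x) = (5*x^2 + 16*x - 35)/(x^4 + 14*x^2 + 49)

Solve f'(x) = 0:
  f'(x) = (5*x^2 + 16*x - 35)/(x^2 + 7)^2; the denominator is positive wherever f is defined, so f'(x) = 0 ⇔ 5*x^2 + 16*x - 35 = 0.
  5*x^2 + 16*x - 35 = 0 has no rational roots; quadratic formula: x = (-16 ± √956)/10.
  ⇒ x = -sqrt(239)/5 - 8/5 ≈ -4.6919, -8/5 + sqrt(239)/5 ≈ 1.4919

f''(x) = 2*(-5*x^3 - 24*x^2 + 105*x + 56)/(x^6 + 21*x^4 + 147*x^2 + 343)
Second-derivative test at each critical point:
  f''(-4.6919) = -0.0367 < 0 → local maximum
  f''(1.4919) = 0.3633 > 0 → local minimum

Critical points: x = -sqrt(239)/5 - 8/5 ≈ -4.6919 (local maximum); x = -8/5 + sqrt(239)/5 ≈ 1.4919 (local minimum)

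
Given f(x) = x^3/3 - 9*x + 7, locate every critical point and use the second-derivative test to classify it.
f'(x) = x^2 - 9

Solve f'(x) = 0:
  Factor: x^2 - 9 = (x - 3)*(x + 3) = 0.
  ⇒ x = -3, 3

f''(x) = 2*x
Second-derivative test at each critical point:
  f''(-3) = -6 < 0 → local maximum
  f''(3) = 6 > 0 → local minimum

Critical points: x = -3 (local maximum); x = 3 (local minimum)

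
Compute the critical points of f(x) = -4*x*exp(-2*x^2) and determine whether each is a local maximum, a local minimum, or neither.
f'(x) = 4*(4*x^2 - 1)*exp(-2*x^2)

Solve f'(x) = 0:
  f'(x) = (16*x^2 - 4)·exp(-2*x^2) and exp(-2*x^2) > 0 for every x, so f'(x) = 0 ⇔ 16*x^2 - 4 = 0.
  Factor: 16*x^2 - 4 = 4*(2*x - 1)*(2*x + 1) = 0.
  ⇒ x = -1/2, 1/2

f''(x) = (-64*x^3 + 48*x)*exp(-2*x^2)
Second-derivative test at each critical point:
  f''(-1/2) = -9.7045 < 0 → local maximum
  f''(1/2) = 9.7045 > 0 → local minimum

Critical points: x = -1/2 (local maximum); x = 1/2 (local minimum)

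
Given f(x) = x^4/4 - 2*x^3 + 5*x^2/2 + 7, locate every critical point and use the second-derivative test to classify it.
f'(x) = x*(x^2 - 6*x + 5)

Solve f'(x) = 0:
  Factor: x^3 - 6*x^2 + 5*x = x*(x - 5)*(x - 1) = 0.
  ⇒ x = 0, 1, 5

f''(x) = 3*x^2 - 12*x + 5
Second-derivative test at each critical point:
  f''(0) = 5 > 0 → local minimum
  f''(1) = -4 < 0 → local maximum
  f''(5) = 20 > 0 → local minimum

Critical points: x = 0 (local minimum); x = 1 (local maximum); x = 5 (local minimum)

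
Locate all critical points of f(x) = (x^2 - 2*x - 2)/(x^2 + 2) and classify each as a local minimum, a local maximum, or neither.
f'(x) = 2*(x^2 + 4*x - 2)/(x^4 + 4*x^2 + 4)

Solve f'(x) = 0:
  f'(x) = 2*(x^2 + 4*x - 2)/(x^2 + 2)^2; the denominator is positive wherever f is defined, so f'(x) = 0 ⇔ 2*x^2 + 8*x - 4 = 0.
  Factor: 2*x^2 + 8*x - 4 = 2*(x^2 + 4*x - 2); x^2 + 4*x - 2 = 0 has no rational roots; quadratic formula: x = (-4 ± √24)/2.
  ⇒ x = -sqrt(6) - 2 ≈ -4.4495, -2 + sqrt(6) ≈ 0.4495

f''(x) = 4*(-x^3 - 6*x^2 + 6*x + 4)/(x^6 + 6*x^4 + 12*x^2 + 8)
Second-derivative test at each critical point:
  f''(-4.4495) = -0.0206 < 0 → local maximum
  f''(0.4495) = 2.0206 > 0 → local minimum

Critical points: x = -sqrt(6) - 2 ≈ -4.4495 (local maximum); x = -2 + sqrt(6) ≈ 0.4495 (local minimum)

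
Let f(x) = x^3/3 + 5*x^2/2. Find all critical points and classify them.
f'(x) = x*(x + 5)

Solve f'(x) = 0:
  Factor: x^2 + 5*x = x*(x + 5) = 0.
  ⇒ x = -5, 0

f''(x) = 2*x + 5
Second-derivative test at each critical point:
  f''(-5) = -5 < 0 → local maximum
  f''(0) = 5 > 0 → local minimum

Critical points: x = -5 (local maximum); x = 0 (local minimum)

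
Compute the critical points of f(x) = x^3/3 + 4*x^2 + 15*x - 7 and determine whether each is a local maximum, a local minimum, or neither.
f'(x) = x^2 + 8*x + 15

Solve f'(x) = 0:
  Factor: x^2 + 8*x + 15 = (x + 3)*(x + 5) = 0.
  ⇒ x = -5, -3

f''(x) = 2*x + 8
Second-derivative test at each critical point:
  f''(-5) = -2 < 0 → local maximum
  f''(-3) = 2 > 0 → local minimum

Critical points: x = -5 (local maximum); x = -3 (local minimum)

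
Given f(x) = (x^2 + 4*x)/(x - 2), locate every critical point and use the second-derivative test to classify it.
f'(x) = (x^2 - 4*x - 8)/(x^2 - 4*x + 4)

Solve f'(x) = 0:
  f'(x) = (x^2 - 4*x - 8)/(x - 2)^2; the denominator is positive wherever f is defined, so f'(x) = 0 ⇔ x^2 - 4*x - 8 = 0.
  x^2 - 4*x - 8 = 0 has no rational roots; quadratic formula: x = (4 ± √48)/2.
  ⇒ x = 2 - 2*sqrt(3) ≈ -1.4641, 2 + 2*sqrt(3) ≈ 5.4641

f''(x) = 24/(x^3 - 6*x^2 + 12*x - 8)
Second-derivative test at each critical point:
  f''(-1.4641) = -0.5774 < 0 → local maximum
  f''(5.4641) = 0.5774 > 0 → local minimum

Critical points: x = 2 - 2*sqrt(3) ≈ -1.4641 (local maximum); x = 2 + 2*sqrt(3) ≈ 5.4641 (local minimum)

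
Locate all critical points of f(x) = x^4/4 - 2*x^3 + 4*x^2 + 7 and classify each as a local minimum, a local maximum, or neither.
f'(x) = x*(x^2 - 6*x + 8)

Solve f'(x) = 0:
  Factor: x^3 - 6*x^2 + 8*x = x*(x - 4)*(x - 2) = 0.
  ⇒ x = 0, 2, 4

f''(x) = 3*x^2 - 12*x + 8
Second-derivative test at each critical point:
  f''(0) = 8 > 0 → local minimum
  f''(2) = -4 < 0 → local maximum
  f''(4) = 8 > 0 → local minimum

Critical points: x = 0 (local minimum); x = 2 (local maximum); x = 4 (local minimum)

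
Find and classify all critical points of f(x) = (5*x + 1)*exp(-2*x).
f'(x) = (3 - 10*x)*exp(-2*x)

Solve f'(x) = 0:
  f'(x) = (3 - 10*x)·exp(-2*x) and exp(-2*x) > 0 for every x, so f'(x) = 0 ⇔ 3 - 10*x = 0.
  3 - 10*x = 0.
  ⇒ x = 3/10

f''(x) = 4*(5*x - 4)*exp(-2*x)
Second-derivative test at each critical point:
  f''(3/10) = -5.4881 < 0 → local maximum

Critical points: x = 3/10 (local maximum)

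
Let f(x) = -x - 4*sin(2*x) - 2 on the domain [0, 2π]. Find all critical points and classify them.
f'(x) = 16*sin(x)^2 - 9

Solve f'(x) = 0 on [0, 2π]:
  f'(x) = 0 ⇔ cos(2*x) = -1/8, i.e. 2*x = ±arccos(-1/8) + 2nπ; keep the solutions lying in [0, 2π].
  ⇒ x = acos(-1/8)/2 ≈ 0.8481, pi - acos(-1/8)/2 ≈ 2.2935, acos(-1/8)/2 + pi ≈ 3.9897, -acos(-1/8)/2 + 2*pi ≈ 5.4351

f''(x) = 16*sin(2*x)
Second-derivative test at each critical point:
  f''(0.8481) = 15.8745 > 0 → local minimum
  f''(2.2935) = -15.8745 < 0 → local maximum
  f''(3.9897) = 15.8745 > 0 → local minimum
  f''(5.4351) = -15.8745 < 0 → local maximum

Critical points: x = acos(-1/8)/2 ≈ 0.8481 (local minimum); x = pi - acos(-1/8)/2 ≈ 2.2935 (local maximum); x = acos(-1/8)/2 + pi ≈ 3.9897 (local minimum); x = -acos(-1/8)/2 + 2*pi ≈ 5.4351 (local maximum)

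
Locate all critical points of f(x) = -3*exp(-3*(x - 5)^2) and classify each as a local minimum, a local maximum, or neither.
f'(x) = 18*(x - 5)*exp(-3*(x - 5)^2)

Solve f'(x) = 0:
  f'(x) = (18*x - 90)·exp(-3*(x - 5)^2) and exp(-3*(x - 5)^2) > 0 for every x, so f'(x) = 0 ⇔ 18*x - 90 = 0.
  Factor: 18*x - 90 = 18*(x - 5) = 0.
  ⇒ x = 5

f''(x) = 18*(1 - 6*(x - 5)^2)*exp(-3*(x - 5)^2)
Second-derivative test at each critical point:
  f''(5) = 18 > 0 → local minimum

Critical points: x = 5 (local minimum)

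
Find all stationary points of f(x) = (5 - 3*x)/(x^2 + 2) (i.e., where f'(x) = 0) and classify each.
f'(x) = (3*x^2 - 10*x - 6)/(x^4 + 4*x^2 + 4)

Solve f'(x) = 0:
  f'(x) = (3*x^2 - 10*x - 6)/(x^2 + 2)^2; the denominator is positive wherever f is defined, so f'(x) = 0 ⇔ 3*x^2 - 10*x - 6 = 0.
  3*x^2 - 10*x - 6 = 0 has no rational roots; quadratic formula: x = (10 ± √172)/6.
  ⇒ x = 5/3 - sqrt(43)/3 ≈ -0.5191, 5/3 + sqrt(43)/3 ≈ 3.8525

f''(x) = 2*(4*x^2*(5 - 3*x) + (9*x - 5)*(x^2 + 2))/(x^2 + 2)^3
Second-derivative test at each critical point:
  f''(-0.5191) = -2.5462 < 0 → local maximum
  f''(3.8525) = 0.0462 > 0 → local minimum

Critical points: x = 5/3 - sqrt(43)/3 ≈ -0.5191 (local maximum); x = 5/3 + sqrt(43)/3 ≈ 3.8525 (local minimum)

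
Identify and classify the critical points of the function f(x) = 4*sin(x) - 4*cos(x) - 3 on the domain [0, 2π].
f'(x) = 4*sqrt(2)*sin(x + pi/4)

Solve f'(x) = 0 on [0, 2π]:
  f'(x) = 0 ⇔ 4*cos(x) = -4*sin(x) ⇔ tan(x) = -1, i.e. x = arctan(-1) + nπ; keep the solutions lying in [0, 2π].
  ⇒ x = 3*pi/4 ≈ 2.3562, 7*pi/4 ≈ 5.4978

f''(x) = 4*sqrt(2)*cos(x + pi/4)
Second-derivative test at each critical point:
  f''(2.3562) = -5.6569 < 0 → local maximum
  f''(5.4978) = 5.6569 > 0 → local minimum

Critical points: x = 3*pi/4 ≈ 2.3562 (local maximum); x = 7*pi/4 ≈ 5.4978 (local minimum)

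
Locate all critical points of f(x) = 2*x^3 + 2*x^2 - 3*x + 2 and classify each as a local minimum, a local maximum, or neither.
f'(x) = 6*x^2 + 4*x - 3

Solve f'(x) = 0:
  6*x^2 + 4*x - 3 = 0 has no rational roots; quadratic formula: x = (-4 ± √88)/12.
  ⇒ x = -sqrt(22)/6 - 1/3 ≈ -1.1151, -1/3 + sqrt(22)/6 ≈ 0.4484

f''(x) = 12*x + 4
Second-derivative test at each critical point:
  f''(-1.1151) = -9.3808 < 0 → local maximum
  f''(0.4484) = 9.3808 > 0 → local minimum

Critical points: x = -sqrt(22)/6 - 1/3 ≈ -1.1151 (local maximum); x = -1/3 + sqrt(22)/6 ≈ 0.4484 (local minimum)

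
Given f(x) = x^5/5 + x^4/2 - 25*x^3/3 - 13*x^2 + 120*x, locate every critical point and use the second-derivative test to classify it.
f'(x) = x^4 + 2*x^3 - 25*x^2 - 26*x + 120

Solve f'(x) = 0:
  Factor: x^4 + 2*x^3 - 25*x^2 - 26*x + 120 = (x - 4)*(x - 2)*(x + 3)*(x + 5) = 0.
  ⇒ x = -5, -3, 2, 4

f''(x) = 4*x^3 + 6*x^2 - 50*x - 26
Second-derivative test at each critical point:
  f''(-5) = -126 < 0 → local maximum
  f''(-3) = 70 > 0 → local minimum
  f''(2) = -70 < 0 → local maximum
  f''(4) = 126 > 0 → local minimum

Critical points: x = -5 (local maximum); x = -3 (local minimum); x = 2 (local maximum); x = 4 (local minimum)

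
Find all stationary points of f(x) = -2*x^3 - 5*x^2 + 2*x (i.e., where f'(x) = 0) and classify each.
f'(x) = -6*x^2 - 10*x + 2

Solve f'(x) = 0:
  Factor: -6*x^2 - 10*x + 2 = -2*(3*x^2 + 5*x - 1); 3*x^2 + 5*x - 1 = 0 has no rational roots; quadratic formula: x = (-5 ± √37)/6.
  ⇒ x = -sqrt(37)/6 - 5/6 ≈ -1.8471, -5/6 + sqrt(37)/6 ≈ 0.1805

f''(x) = -12*x - 10
Second-derivative test at each critical point:
  f''(-1.8471) = 12.1655 > 0 → local minimum
  f''(0.1805) = -12.1655 < 0 → local maximum

Critical points: x = -sqrt(37)/6 - 5/6 ≈ -1.8471 (local minimum); x = -5/6 + sqrt(37)/6 ≈ 0.1805 (local maximum)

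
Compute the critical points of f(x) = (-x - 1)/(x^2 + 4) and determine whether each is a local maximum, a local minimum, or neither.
f'(x) = (-x^2 + 2*x*(x + 1) - 4)/(x^2 + 4)^2

Solve f'(x) = 0:
  f'(x) = (x^2 + 2*x - 4)/(x^2 + 4)^2; the denominator is positive wherever f is defined, so f'(x) = 0 ⇔ x^2 + 2*x - 4 = 0.
  x^2 + 2*x - 4 = 0 has no rational roots; quadratic formula: x = (-2 ± √20)/2.
  ⇒ x = -sqrt(5) - 1 ≈ -3.2361, -1 + sqrt(5) ≈ 1.2361

f''(x) = 2*(-4*x^2*(x + 1) + (3*x + 1)*(x^2 + 4))/(x^2 + 4)^3
Second-derivative test at each critical point:
  f''(-3.2361) = -0.0214 < 0 → local maximum
  f''(1.2361) = 0.1464 > 0 → local minimum

Critical points: x = -sqrt(5) - 1 ≈ -3.2361 (local maximum); x = -1 + sqrt(5) ≈ 1.2361 (local minimum)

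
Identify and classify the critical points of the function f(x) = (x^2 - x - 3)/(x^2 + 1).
f'(x) = (x^2 + 8*x - 1)/(x^4 + 2*x^2 + 1)

Solve f'(x) = 0:
  f'(x) = (x^2 + 8*x - 1)/(x^2 + 1)^2; the denominator is positive wherever f is defined, so f'(x) = 0 ⇔ x^2 + 8*x - 1 = 0.
  x^2 + 8*x - 1 = 0 has no rational roots; quadratic formula: x = (-8 ± √68)/2.
  ⇒ x = -sqrt(17) - 4 ≈ -8.1231, -4 + sqrt(17) ≈ 0.1231

f''(x) = 2*(-x^3 - 12*x^2 + 3*x + 4)/(x^6 + 3*x^4 + 3*x^2 + 1)
Second-derivative test at each critical point:
  f''(-8.1231) = -0.0018 < 0 → local maximum
  f''(0.1231) = 8.0018 > 0 → local minimum

Critical points: x = -sqrt(17) - 4 ≈ -8.1231 (local maximum); x = -4 + sqrt(17) ≈ 0.1231 (local minimum)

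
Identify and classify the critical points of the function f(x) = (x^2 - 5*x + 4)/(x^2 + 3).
f'(x) = (5*x^2 - 2*x - 15)/(x^4 + 6*x^2 + 9)

Solve f'(x) = 0:
  f'(x) = (5*x^2 - 2*x - 15)/(x^2 + 3)^2; the denominator is positive wherever f is defined, so f'(x) = 0 ⇔ 5*x^2 - 2*x - 15 = 0.
  5*x^2 - 2*x - 15 = 0 has no rational roots; quadratic formula: x = (2 ± √304)/10.
  ⇒ x = 1/5 - 2*sqrt(19)/5 ≈ -1.5436, 1/5 + 2*sqrt(19)/5 ≈ 1.9436

f''(x) = 2*(-5*x^3 + 3*x^2 + 45*x - 3)/(x^6 + 9*x^4 + 27*x^2 + 27)
Second-derivative test at each critical point:
  f''(-1.5436) = -0.6018 < 0 → local maximum
  f''(1.9436) = 0.3796 > 0 → local minimum

Critical points: x = 1/5 - 2*sqrt(19)/5 ≈ -1.5436 (local maximum); x = 1/5 + 2*sqrt(19)/5 ≈ 1.9436 (local minimum)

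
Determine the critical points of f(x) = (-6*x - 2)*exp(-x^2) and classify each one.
f'(x) = 2*(2*x*(3*x + 1) - 3)*exp(-x^2)

Solve f'(x) = 0:
  f'(x) = (12*x^2 + 4*x - 6)·exp(-x^2) and exp(-x^2) > 0 for every x, so f'(x) = 0 ⇔ 12*x^2 + 4*x - 6 = 0.
  Factor: 12*x^2 + 4*x - 6 = 2*(6*x^2 + 2*x - 3); 6*x^2 + 2*x - 3 = 0 has no rational roots; quadratic formula: x = (-2 ± √76)/12.
  ⇒ x = -sqrt(19)/6 - 1/6 ≈ -0.8931, -1/6 + sqrt(19)/6 ≈ 0.5598

f''(x) = 4*(-6*x^3 - 2*x^2 + 9*x + 1)*exp(-x^2)
Second-derivative test at each critical point:
  f''(-0.8931) = -7.8522 < 0 → local maximum
  f''(0.5598) = 12.7447 > 0 → local minimum

Critical points: x = -sqrt(19)/6 - 1/6 ≈ -0.8931 (local maximum); x = -1/6 + sqrt(19)/6 ≈ 0.5598 (local minimum)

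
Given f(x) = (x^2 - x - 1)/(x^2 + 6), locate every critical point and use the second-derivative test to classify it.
f'(x) = (x^2 + 14*x - 6)/(x^4 + 12*x^2 + 36)

Solve f'(x) = 0:
  f'(x) = (x^2 + 14*x - 6)/(x^2 + 6)^2; the denominator is positive wherever f is defined, so f'(x) = 0 ⇔ x^2 + 14*x - 6 = 0.
  x^2 + 14*x - 6 = 0 has no rational roots; quadratic formula: x = (-14 ± √220)/2.
  ⇒ x = -sqrt(55) - 7 ≈ -14.4162, -7 + sqrt(55) ≈ 0.4162

f''(x) = 2*(-x^3 - 21*x^2 + 18*x + 42)/(x^6 + 18*x^4 + 108*x^2 + 216)
Second-derivative test at each critical point:
  f''(-14.4162) = -3.244e-04 < 0 → local maximum
  f''(0.4162) = 0.3892 > 0 → local minimum

Critical points: x = -sqrt(55) - 7 ≈ -14.4162 (local maximum); x = -7 + sqrt(55) ≈ 0.4162 (local minimum)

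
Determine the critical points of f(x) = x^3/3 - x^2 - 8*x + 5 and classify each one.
f'(x) = x^2 - 2*x - 8

Solve f'(x) = 0:
  Factor: x^2 - 2*x - 8 = (x - 4)*(x + 2) = 0.
  ⇒ x = -2, 4

f''(x) = 2*x - 2
Second-derivative test at each critical point:
  f''(-2) = -6 < 0 → local maximum
  f''(4) = 6 > 0 → local minimum

Critical points: x = -2 (local maximum); x = 4 (local minimum)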